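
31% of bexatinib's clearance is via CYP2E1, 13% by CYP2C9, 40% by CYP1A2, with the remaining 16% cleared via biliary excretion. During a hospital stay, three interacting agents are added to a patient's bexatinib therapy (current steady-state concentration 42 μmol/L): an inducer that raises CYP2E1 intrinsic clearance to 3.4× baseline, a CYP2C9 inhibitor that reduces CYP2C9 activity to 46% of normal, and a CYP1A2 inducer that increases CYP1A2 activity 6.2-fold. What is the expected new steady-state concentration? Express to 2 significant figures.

The CYP2E1 pathway (31% of clearance) is boosted to 3.4× activity: 0.31 × 3.4 = 1.054.
The CYP2C9 pathway (13% of clearance) falls to 0.46× activity: 0.13 × 0.46 = 0.0598.
The CYP1A2 pathway (40% of clearance) is boosted to 6.2× activity: 0.4 × 6.2 = 2.48.
The remaining 16% of clearance is unaffected.
Relative clearance = 1.054 + 0.0598 + 2.48 + 0.16 = 3.7538.
Steady-state concentration ∝ 1/CL: new value = 42 / 3.7538 = 11 μmol/L.

11 μmol/L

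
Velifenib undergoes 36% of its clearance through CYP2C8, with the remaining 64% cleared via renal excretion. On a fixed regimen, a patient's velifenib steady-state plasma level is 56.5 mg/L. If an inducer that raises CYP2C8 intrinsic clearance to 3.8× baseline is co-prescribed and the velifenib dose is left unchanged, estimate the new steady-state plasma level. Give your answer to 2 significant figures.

28 mg/L

The CYP2C8 pathway (36% of clearance) increases to 3.8× activity: 0.36 × 3.8 = 1.368.
Non-CYP routes (64%) are unchanged.
New clearance relative to baseline: 1.368 + 0.64 = 2.008.
With dosing unchanged, steady-state plasma level scales as 1/CL: 56.5 / 2.008 = 28 mg/L.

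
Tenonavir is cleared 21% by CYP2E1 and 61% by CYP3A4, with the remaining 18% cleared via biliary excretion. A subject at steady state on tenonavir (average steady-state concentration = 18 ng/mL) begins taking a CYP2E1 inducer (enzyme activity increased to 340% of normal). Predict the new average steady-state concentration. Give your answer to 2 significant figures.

The CYP2E1 pathway (21% of clearance) is boosted to 3.4× activity: 0.21 × 3.4 = 0.714.
CYP3A4 (61%) and the residual 18% are unaffected.
New clearance relative to baseline: 0.714 + 0.61 + 0.18 = 1.504.
Average steady-state concentration ∝ 1/CL, so new value = 18 / 1.504 = 12 ng/mL.

12 ng/mL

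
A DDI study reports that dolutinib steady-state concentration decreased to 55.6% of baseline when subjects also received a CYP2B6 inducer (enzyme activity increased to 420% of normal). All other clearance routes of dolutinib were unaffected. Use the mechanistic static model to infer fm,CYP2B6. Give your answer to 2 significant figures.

0.25

Call the CYP2B6 fraction fm. After the interaction, CL_new/CL_old = fm × 4.2 + (1 − fm).
Steady-state concentration ratio = 1 / (new CL fraction), so new CL fraction = 1 / 0.556 = 1.799.
fm × 4.2 + 1 − fm = 1.799  ⇒  fm × (4.2 − 1) = 0.7986  ⇒  fm = 0.25.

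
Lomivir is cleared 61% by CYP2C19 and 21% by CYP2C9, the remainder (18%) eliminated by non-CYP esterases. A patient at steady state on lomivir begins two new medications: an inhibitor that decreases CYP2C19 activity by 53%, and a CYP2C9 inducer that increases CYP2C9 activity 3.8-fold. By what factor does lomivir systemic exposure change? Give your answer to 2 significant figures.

0.79

The CYP2C19 pathway (61% of clearance) drops to 0.47× activity: 0.61 × 0.47 = 0.2867.
The CYP2C9 pathway (21% of clearance) increases to 3.8× activity: 0.21 × 3.8 = 0.798.
Non-CYP routes (18%) are unchanged.
Relative clearance = 0.2867 + 0.798 + 0.18 = 1.2647.
Because systemic exposure varies inversely with clearance, the combined effect is 1 / 1.2647 = 0.79.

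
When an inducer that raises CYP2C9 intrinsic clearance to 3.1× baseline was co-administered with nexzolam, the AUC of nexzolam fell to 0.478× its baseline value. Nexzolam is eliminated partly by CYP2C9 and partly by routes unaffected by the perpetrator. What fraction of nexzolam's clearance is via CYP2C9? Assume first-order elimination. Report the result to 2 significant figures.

0.52

Let fm be the CYP2C9 fraction. New clearance relative to baseline = fm × 3.1 + (1 − fm).
AUC ratio = 1 / (new CL fraction), so new CL fraction = 1 / 0.478 = 2.092.
fm × 3.1 + 1 − fm = 2.092  ⇒  fm × (3.1 − 1) = 1.092  ⇒  fm = 0.52.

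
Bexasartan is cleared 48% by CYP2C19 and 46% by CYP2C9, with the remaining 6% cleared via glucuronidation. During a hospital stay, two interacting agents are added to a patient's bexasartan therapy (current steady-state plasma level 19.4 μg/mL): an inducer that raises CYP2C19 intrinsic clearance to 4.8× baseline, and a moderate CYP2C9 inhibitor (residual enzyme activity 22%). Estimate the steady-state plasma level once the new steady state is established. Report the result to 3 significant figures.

CYP2C19: 0.48 × 4.8 = 2.304
CYP2C9: 0.46 × 0.22 = 0.1012
Other: 0.06 (unchanged)
CL_new/CL_old = 2.304 + 0.1012 + 0.06 = 2.4652.
Dividing the baseline by the relative clearance: 19.4 / 2.4652 = 7.87 μg/mL.

7.87 μg/mL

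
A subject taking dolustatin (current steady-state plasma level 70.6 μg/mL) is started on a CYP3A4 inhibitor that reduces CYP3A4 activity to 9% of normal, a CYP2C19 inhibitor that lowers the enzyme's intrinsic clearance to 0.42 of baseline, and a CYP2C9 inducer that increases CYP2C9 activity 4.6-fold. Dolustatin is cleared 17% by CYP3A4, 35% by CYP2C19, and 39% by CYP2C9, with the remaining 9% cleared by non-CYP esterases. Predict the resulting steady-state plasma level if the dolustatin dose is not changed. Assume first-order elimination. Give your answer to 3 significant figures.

34.5 μg/mL

The CYP3A4 pathway (17% of clearance) falls to 0.09× activity: 0.17 × 0.09 = 0.0153.
The CYP2C19 pathway (35% of clearance) falls to 0.42× activity: 0.35 × 0.42 = 0.147.
The CYP2C9 pathway (39% of clearance) is boosted to 4.6× activity: 0.39 × 4.6 = 1.794.
Non-CYP routes (9%) are unchanged.
Relative clearance = 0.0153 + 0.147 + 1.794 + 0.09 = 2.0463.
Dividing the baseline by the relative clearance: 70.6 / 2.0463 = 34.5 μg/mL.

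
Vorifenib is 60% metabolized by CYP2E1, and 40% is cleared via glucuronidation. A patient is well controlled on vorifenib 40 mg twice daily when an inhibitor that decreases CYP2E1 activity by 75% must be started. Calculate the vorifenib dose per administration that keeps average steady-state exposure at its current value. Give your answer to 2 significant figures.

22 mg

The CYP2E1 pathway (60% of clearance) falls to 0.25× activity: 0.6 × 0.25 = 0.15.
Non-CYP routes (40%) are unchanged.
New clearance relative to baseline: 0.15 + 0.4 = 0.55.
To maintain the same steady-state level, dose must scale with clearance: new dose = 40 × 0.55 = 22 mg.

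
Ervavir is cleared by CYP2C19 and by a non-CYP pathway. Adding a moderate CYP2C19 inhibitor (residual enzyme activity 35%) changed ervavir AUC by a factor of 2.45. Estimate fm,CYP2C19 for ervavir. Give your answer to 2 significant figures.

Call the CYP2C19 fraction fm. After the interaction, CL_new/CL_old = fm × 0.35 + (1 − fm).
AUC ratio = 1 / (new CL fraction), so new CL fraction = 1 / 2.45 = 0.4082.
fm × 0.35 + 1 − fm = 0.4082  ⇒  fm × (0.35 − 1) = −0.5918  ⇒  fm = 0.91.

0.91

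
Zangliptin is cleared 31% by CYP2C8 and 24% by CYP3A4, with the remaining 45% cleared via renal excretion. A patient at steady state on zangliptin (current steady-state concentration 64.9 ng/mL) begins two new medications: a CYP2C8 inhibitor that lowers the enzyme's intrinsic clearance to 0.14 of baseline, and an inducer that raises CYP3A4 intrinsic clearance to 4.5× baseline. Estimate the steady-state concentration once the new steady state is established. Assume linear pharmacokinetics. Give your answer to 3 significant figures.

41.2 ng/mL

CYP2C8: 0.31 × 0.14 = 0.0434
CYP3A4: 0.24 × 4.5 = 1.08
Other: 0.45 (unchanged)
CL_new/CL_old = 0.0434 + 1.08 + 0.45 = 1.5734.
Dividing the baseline by the relative clearance: 64.9 / 1.5734 = 41.2 ng/mL.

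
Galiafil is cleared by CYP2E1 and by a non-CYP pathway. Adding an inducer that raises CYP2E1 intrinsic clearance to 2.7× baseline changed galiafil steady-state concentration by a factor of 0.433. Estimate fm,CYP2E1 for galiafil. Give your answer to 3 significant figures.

0.770

Let fm be the CYP2E1 fraction. New clearance relative to baseline = fm × 2.7 + (1 − fm).
Steady-state concentration ratio = 1 / (new CL fraction), so new CL fraction = 1 / 0.433 = 2.309.
fm × 2.7 + 1 − fm = 2.309  ⇒  fm × (2.7 − 1) = 1.309  ⇒  fm = 0.770.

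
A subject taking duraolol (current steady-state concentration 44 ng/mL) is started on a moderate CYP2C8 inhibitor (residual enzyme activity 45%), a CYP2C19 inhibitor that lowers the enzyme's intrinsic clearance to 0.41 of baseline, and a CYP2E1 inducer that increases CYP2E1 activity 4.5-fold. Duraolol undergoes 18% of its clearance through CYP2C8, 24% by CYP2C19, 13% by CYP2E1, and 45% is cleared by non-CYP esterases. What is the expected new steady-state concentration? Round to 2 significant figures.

The CYP2C8 pathway (18% of clearance) falls to 0.45× activity: 0.18 × 0.45 = 0.081.
The CYP2C19 pathway (24% of clearance) falls to 0.41× activity: 0.24 × 0.41 = 0.0984.
The CYP2E1 pathway (13% of clearance) is boosted to 4.5× activity: 0.13 × 4.5 = 0.585.
The remaining 45% of clearance is unaffected.
CL_new/CL_old = 0.081 + 0.0984 + 0.585 + 0.45 = 1.2144.
Steady-state concentration ∝ 1/CL: new value = 44 / 1.2144 = 36 ng/mL.

36 ng/mL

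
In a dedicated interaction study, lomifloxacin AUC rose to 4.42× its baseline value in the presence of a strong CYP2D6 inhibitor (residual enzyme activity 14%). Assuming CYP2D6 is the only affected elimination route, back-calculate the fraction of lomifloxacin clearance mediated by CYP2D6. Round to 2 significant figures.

Let x = fm,CYP2D6. Because AUC ∝ 1/CL, relative clearance fell to 1/4.42 = 0.2262.
Only the CYP2D6 route changed, so 0.2262 = x·0.14 + (1 − x), giving x = 0.90.

0.90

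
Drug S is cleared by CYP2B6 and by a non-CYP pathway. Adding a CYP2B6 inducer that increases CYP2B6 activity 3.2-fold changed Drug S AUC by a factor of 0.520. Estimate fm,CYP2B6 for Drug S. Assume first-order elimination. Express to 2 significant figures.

Let x = fm,CYP2B6. Because AUC ∝ 1/CL, relative clearance rose to 1/0.520 = 1.923.
Only the CYP2B6 route changed, so 1.923 = x·3.2 + (1 − x), giving x = 0.42.

0.42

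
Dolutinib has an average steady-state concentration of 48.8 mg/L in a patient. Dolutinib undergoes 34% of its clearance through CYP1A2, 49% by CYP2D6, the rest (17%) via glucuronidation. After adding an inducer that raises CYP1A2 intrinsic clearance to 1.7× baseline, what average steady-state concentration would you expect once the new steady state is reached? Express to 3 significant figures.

CYP1A2: 0.34 × 1.7 = 0.578
CYP2D6: 0.49 (unchanged)
Other: 0.17 (unchanged)
CL_new/CL_old = 0.578 + 0.49 + 0.17 = 1.238.
Average steady-state concentration ∝ 1/CL, so new value = 48.8 / 1.238 = 39.4 mg/L.

39.4 mg/L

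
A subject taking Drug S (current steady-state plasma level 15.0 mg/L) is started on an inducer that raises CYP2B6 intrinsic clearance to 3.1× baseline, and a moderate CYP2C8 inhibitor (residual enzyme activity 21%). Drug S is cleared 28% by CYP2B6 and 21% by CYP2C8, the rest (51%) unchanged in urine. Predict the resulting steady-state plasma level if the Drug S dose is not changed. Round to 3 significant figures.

10.5 mg/L

The CYP2B6 pathway (28% of clearance) rises to 3.1× activity: 0.28 × 3.1 = 0.868.
The CYP2C8 pathway (21% of clearance) falls to 0.21× activity: 0.21 × 0.21 = 0.0441.
The remaining 51% of clearance is unaffected.
CL_new/CL_old = 0.868 + 0.0441 + 0.51 = 1.4221.
Dividing the baseline by the relative clearance: 15.0 / 1.4221 = 10.5 mg/L.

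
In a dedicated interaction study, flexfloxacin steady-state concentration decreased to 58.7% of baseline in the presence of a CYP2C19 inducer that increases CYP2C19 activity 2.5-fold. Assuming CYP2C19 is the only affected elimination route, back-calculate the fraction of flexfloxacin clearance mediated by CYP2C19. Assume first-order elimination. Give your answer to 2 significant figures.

0.47

Let fm be the CYP2C19 fraction. New clearance relative to baseline = fm × 2.5 + (1 − fm).
Steady-state concentration ratio = 1 / (new CL fraction), so new CL fraction = 1 / 0.587 = 1.704.
fm × 2.5 + 1 − fm = 1.704  ⇒  fm × (2.5 − 1) = 0.7036  ⇒  fm = 0.47.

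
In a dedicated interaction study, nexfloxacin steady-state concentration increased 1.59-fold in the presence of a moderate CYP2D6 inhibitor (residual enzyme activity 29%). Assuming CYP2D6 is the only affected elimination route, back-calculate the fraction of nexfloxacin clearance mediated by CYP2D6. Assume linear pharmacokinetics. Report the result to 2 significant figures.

0.52

Write x for the fraction cleared via CYP2D6. The observed steady-state concentration change means clearance fell to 1/1.59 = 0.6289 of baseline.
Setting x·0.29 + (1 − x) = 0.6289 and solving: x = (0.6289 − 1)/(0.29 − 1) = 0.52.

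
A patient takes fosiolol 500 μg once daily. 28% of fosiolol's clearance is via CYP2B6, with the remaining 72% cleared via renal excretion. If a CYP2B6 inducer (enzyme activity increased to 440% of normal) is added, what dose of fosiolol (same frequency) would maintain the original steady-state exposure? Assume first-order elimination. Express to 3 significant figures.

976 μg

The CYP2B6 pathway (28% of clearance) increases to 4.4× activity: 0.28 × 4.4 = 1.232.
Non-CYP routes (72%) are unchanged.
New clearance relative to baseline: 1.232 + 0.72 = 1.952.
To maintain the same steady-state level, dose must scale with clearance: new dose = 500 × 1.952 = 976 μg.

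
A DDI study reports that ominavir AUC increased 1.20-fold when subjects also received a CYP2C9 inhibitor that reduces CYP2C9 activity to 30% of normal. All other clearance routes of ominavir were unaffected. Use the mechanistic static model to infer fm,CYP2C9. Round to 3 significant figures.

Let fm be the CYP2C9 fraction. New clearance relative to baseline = fm × 0.3 + (1 − fm).
AUC ratio = 1 / (new CL fraction), so new CL fraction = 1 / 1.20 = 0.8333.
fm × 0.3 + 1 − fm = 0.8333  ⇒  fm × (0.3 − 1) = −0.1667  ⇒  fm = 0.238.

0.238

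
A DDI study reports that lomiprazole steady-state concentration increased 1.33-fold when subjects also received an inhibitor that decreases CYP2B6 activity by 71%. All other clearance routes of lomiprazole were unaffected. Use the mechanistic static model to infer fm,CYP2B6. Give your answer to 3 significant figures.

Let x = fm,CYP2B6. Because steady-state concentration ∝ 1/CL, relative clearance fell to 1/1.33 = 0.7519.
Only the CYP2B6 route changed, so 0.7519 = x·0.29 + (1 − x), giving x = 0.349.

0.349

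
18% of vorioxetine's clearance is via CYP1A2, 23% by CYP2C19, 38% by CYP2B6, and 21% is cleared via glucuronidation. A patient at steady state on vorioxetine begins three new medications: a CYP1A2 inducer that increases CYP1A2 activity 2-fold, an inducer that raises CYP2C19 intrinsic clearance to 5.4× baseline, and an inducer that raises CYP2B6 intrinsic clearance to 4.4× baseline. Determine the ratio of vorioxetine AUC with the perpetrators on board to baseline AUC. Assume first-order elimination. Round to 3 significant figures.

The CYP1A2 pathway (18% of clearance) increases to 2× activity: 0.18 × 2 = 0.36.
The CYP2C19 pathway (23% of clearance) increases to 5.4× activity: 0.23 × 5.4 = 1.242.
The CYP2B6 pathway (38% of clearance) is boosted to 4.4× activity: 0.38 × 4.4 = 1.672.
The remaining 21% of clearance is unaffected.
CL_new/CL_old = 0.36 + 1.242 + 1.672 + 0.21 = 3.484.
Because AUC varies inversely with clearance, the combined effect is 1 / 3.484 = 0.287.

0.287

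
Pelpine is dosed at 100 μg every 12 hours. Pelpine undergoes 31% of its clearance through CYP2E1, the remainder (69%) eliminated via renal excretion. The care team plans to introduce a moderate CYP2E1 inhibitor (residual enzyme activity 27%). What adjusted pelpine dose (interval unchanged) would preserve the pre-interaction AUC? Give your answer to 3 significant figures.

77.4 μg

The CYP2E1 pathway (31% of clearance) drops to 0.27× activity: 0.31 × 0.27 = 0.0837.
Non-CYP routes (69%) are unchanged.
Relative clearance = 0.0837 + 0.69 = 0.7737.
To maintain the same steady-state level, dose must scale with clearance: new dose = 100 × 0.7737 = 77.4 μg.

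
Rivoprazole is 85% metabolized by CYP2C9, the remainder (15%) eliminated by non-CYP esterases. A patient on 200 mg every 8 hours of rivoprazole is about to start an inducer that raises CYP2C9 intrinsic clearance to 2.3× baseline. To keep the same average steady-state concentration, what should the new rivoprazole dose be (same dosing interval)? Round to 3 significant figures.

The CYP2C9 pathway (85% of clearance) rises to 2.3× activity: 0.85 × 2.3 = 1.955.
The remaining 15% of clearance is unaffected.
CL_new/CL_old = 1.955 + 0.15 = 2.105.
To maintain the same steady-state level, dose must scale with clearance: new dose = 200 × 2.105 = 421 mg.

421 mg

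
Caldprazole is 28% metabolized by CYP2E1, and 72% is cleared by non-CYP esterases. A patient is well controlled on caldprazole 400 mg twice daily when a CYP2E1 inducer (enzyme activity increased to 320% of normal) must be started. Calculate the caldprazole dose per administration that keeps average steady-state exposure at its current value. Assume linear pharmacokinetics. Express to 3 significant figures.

CYP2E1: 0.28 × 3.2 = 0.896
Other: 0.72 (unchanged)
New clearance relative to baseline: 0.896 + 0.72 = 1.616.
Css,avg = (dose rate)/CL, so holding Css fixed requires dose ∝ CL: 400 × 1.616 = 646 mg.

646 mg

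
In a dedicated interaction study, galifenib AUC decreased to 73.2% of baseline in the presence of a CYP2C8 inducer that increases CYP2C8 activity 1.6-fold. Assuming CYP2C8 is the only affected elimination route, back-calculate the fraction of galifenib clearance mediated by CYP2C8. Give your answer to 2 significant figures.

Let fm be the CYP2C8 fraction. New clearance relative to baseline = fm × 1.6 + (1 − fm).
AUC ratio = 1 / (new CL fraction), so new CL fraction = 1 / 0.732 = 1.366.
fm × 1.6 + 1 − fm = 1.366  ⇒  fm × (1.6 − 1) = 0.3661  ⇒  fm = 0.61.

0.61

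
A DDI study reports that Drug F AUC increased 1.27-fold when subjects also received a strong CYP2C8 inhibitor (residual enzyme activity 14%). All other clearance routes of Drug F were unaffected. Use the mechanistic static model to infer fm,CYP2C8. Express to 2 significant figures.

0.25

Let fm be the CYP2C8 fraction. New clearance relative to baseline = fm × 0.14 + (1 − fm).
AUC ratio = 1 / (new CL fraction), so new CL fraction = 1 / 1.27 = 0.7874.
fm × 0.14 + 1 − fm = 0.7874  ⇒  fm × (0.14 − 1) = −0.2126  ⇒  fm = 0.25.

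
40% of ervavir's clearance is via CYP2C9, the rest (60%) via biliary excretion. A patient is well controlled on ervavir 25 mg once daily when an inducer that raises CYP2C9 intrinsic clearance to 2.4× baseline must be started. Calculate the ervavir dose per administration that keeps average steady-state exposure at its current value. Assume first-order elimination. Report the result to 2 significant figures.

39 mg

CYP2C9: 0.4 × 2.4 = 0.96
Other: 0.6 (unchanged)
CL_new/CL_old = 0.96 + 0.6 = 1.56.
To maintain the same steady-state level, dose must scale with clearance: new dose = 25 × 1.56 = 39 mg.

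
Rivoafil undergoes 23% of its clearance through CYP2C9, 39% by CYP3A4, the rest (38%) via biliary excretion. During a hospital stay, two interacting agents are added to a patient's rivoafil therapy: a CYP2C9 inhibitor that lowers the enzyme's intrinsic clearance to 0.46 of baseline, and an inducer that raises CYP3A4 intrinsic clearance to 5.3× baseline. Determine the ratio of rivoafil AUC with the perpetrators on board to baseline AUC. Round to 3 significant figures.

The CYP2C9 pathway (23% of clearance) falls to 0.46× activity: 0.23 × 0.46 = 0.1058.
The CYP3A4 pathway (39% of clearance) increases to 5.3× activity: 0.39 × 5.3 = 2.067.
Non-CYP routes (38%) are unchanged.
New clearance relative to baseline: 0.1058 + 2.067 + 0.38 = 2.5528.
Net AUC ratio = 1 / 2.5528 = 0.392.

0.392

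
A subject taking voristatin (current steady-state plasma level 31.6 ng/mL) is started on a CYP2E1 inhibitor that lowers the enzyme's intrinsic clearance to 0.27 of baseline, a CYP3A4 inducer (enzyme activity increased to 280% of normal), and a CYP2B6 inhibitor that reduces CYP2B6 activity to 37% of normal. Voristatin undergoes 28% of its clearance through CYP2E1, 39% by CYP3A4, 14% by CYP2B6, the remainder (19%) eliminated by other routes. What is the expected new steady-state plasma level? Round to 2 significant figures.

22 ng/mL

CYP2E1: 0.28 × 0.27 = 0.0756
CYP3A4: 0.39 × 2.8 = 1.092
CYP2B6: 0.14 × 0.37 = 0.0518
Other: 0.19 (unchanged)
New clearance relative to baseline: 0.0756 + 1.092 + 0.0518 + 0.19 = 1.4094.
Steady-state plasma level ∝ 1/CL: new value = 31.6 / 1.4094 = 22 ng/mL.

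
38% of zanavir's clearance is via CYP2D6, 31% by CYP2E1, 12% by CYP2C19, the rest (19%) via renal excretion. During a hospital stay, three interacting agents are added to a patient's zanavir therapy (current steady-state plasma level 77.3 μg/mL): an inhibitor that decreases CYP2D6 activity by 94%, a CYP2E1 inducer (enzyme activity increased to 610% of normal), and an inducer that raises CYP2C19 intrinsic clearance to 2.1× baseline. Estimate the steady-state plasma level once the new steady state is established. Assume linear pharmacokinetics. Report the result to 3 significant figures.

The CYP2D6 pathway (38% of clearance) falls to 0.06× activity: 0.38 × 0.06 = 0.0228.
The CYP2E1 pathway (31% of clearance) is boosted to 6.1× activity: 0.31 × 6.1 = 1.891.
The CYP2C19 pathway (12% of clearance) rises to 2.1× activity: 0.12 × 2.1 = 0.252.
Non-CYP routes (19%) are unchanged.
New clearance relative to baseline: 0.0228 + 1.891 + 0.252 + 0.19 = 2.3558.
Steady-state plasma level ∝ 1/CL: new value = 77.3 / 2.3558 = 32.8 μg/mL.

32.8 μg/mL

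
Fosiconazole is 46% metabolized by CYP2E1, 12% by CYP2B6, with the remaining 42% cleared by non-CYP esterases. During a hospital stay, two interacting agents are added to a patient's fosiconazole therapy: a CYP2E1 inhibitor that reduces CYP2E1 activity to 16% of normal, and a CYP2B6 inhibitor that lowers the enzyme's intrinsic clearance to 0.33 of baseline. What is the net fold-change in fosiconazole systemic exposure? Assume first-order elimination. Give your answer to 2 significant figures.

The CYP2E1 pathway (46% of clearance) falls to 0.16× activity: 0.46 × 0.16 = 0.0736.
The CYP2B6 pathway (12% of clearance) is reduced to 0.33× activity: 0.12 × 0.33 = 0.0396.
Non-CYP routes (42%) are unchanged.
CL_new/CL_old = 0.0736 + 0.0396 + 0.42 = 0.5332.
Systemic exposure ∝ 1/CL: fold-change = 1 / 0.5332 = 1.9.

1.9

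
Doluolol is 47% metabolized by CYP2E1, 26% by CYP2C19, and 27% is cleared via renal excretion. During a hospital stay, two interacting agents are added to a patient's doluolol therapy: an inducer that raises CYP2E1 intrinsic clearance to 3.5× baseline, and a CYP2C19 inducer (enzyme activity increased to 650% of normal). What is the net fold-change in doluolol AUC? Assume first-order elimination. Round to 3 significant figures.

The CYP2E1 pathway (47% of clearance) rises to 3.5× activity: 0.47 × 3.5 = 1.645.
The CYP2C19 pathway (26% of clearance) increases to 6.5× activity: 0.26 × 6.5 = 1.69.
Non-CYP routes (27%) are unchanged.
CL_new/CL_old = 1.645 + 1.69 + 0.27 = 3.605.
AUC ∝ 1/CL: fold-change = 1 / 3.605 = 0.277.

0.277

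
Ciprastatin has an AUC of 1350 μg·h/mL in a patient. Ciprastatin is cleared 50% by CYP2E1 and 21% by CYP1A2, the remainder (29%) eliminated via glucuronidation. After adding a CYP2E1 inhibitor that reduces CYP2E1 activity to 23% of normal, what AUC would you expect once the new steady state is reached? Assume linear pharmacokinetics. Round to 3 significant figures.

2.20 × 10³ μg·h/mL

The CYP2E1 pathway (50% of clearance) falls to 0.23× activity: 0.5 × 0.23 = 0.115.
CYP1A2 (21%) and the residual 29% are unaffected.
Relative clearance = 0.115 + 0.21 + 0.29 = 0.615.
New AUC = baseline ÷ relative clearance = 1350 / 0.615 = 2.20 × 10³ μg·h/mL.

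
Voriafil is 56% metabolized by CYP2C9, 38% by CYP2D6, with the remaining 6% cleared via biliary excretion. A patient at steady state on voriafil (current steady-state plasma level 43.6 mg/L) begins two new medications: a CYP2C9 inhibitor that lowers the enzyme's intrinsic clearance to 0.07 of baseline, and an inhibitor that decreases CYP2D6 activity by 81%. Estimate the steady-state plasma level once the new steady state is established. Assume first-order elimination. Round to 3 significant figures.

The CYP2C9 pathway (56% of clearance) falls to 0.07× activity: 0.56 × 0.07 = 0.0392.
The CYP2D6 pathway (38% of clearance) is reduced to 0.19× activity: 0.38 × 0.19 = 0.0722.
Non-CYP routes (6%) are unchanged.
Relative clearance = 0.0392 + 0.0722 + 0.06 = 0.1714.
Dividing the baseline by the relative clearance: 43.6 / 0.1714 = 254 mg/L.

254 mg/L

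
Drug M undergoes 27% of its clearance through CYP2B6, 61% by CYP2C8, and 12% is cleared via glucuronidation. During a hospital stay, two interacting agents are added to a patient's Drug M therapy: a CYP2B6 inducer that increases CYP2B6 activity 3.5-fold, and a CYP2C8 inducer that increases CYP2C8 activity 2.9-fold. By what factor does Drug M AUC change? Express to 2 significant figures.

0.35

The CYP2B6 pathway (27% of clearance) is boosted to 3.5× activity: 0.27 × 3.5 = 0.945.
The CYP2C8 pathway (61% of clearance) is boosted to 2.9× activity: 0.61 × 2.9 = 1.769.
The remaining 12% of clearance is unaffected.
New clearance relative to baseline: 0.945 + 1.769 + 0.12 = 2.834.
Because AUC varies inversely with clearance, the combined effect is 1 / 2.834 = 0.35.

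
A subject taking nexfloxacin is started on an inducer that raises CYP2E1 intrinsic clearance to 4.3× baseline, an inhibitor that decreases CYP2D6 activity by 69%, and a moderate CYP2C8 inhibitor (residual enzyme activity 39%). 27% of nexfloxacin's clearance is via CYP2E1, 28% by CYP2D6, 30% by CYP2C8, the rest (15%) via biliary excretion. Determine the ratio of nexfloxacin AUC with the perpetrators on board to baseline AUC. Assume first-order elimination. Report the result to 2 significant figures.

The CYP2E1 pathway (27% of clearance) increases to 4.3× activity: 0.27 × 4.3 = 1.161.
The CYP2D6 pathway (28% of clearance) drops to 0.31× activity: 0.28 × 0.31 = 0.0868.
The CYP2C8 pathway (30% of clearance) is reduced to 0.39× activity: 0.3 × 0.39 = 0.117.
The remaining 15% of clearance is unaffected.
CL_new/CL_old = 1.161 + 0.0868 + 0.117 + 0.15 = 1.5148.
Net AUC ratio = 1 / 1.5148 = 0.66.

0.66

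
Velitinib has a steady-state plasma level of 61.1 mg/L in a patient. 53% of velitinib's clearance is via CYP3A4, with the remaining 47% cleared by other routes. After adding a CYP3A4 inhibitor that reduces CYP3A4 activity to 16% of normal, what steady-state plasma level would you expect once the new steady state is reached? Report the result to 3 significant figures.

110 mg/L

CYP3A4: 0.53 × 0.16 = 0.0848
Other: 0.47 (unchanged)
New clearance relative to baseline: 0.0848 + 0.47 = 0.5548.
With dosing unchanged, steady-state plasma level scales as 1/CL: 61.1 / 0.5548 = 110 mg/L.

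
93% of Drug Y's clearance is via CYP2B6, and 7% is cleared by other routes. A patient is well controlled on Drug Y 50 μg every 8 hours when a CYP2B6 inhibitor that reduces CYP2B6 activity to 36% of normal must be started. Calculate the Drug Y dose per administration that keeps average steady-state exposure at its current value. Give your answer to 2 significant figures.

The CYP2B6 pathway (93% of clearance) falls to 0.36× activity: 0.93 × 0.36 = 0.3348.
The remaining 7% of clearance is unaffected.
New clearance relative to baseline: 0.3348 + 0.07 = 0.4048.
Css,avg = (dose rate)/CL, so holding Css fixed requires dose ∝ CL: 50 × 0.4048 = 20 μg.

20 μg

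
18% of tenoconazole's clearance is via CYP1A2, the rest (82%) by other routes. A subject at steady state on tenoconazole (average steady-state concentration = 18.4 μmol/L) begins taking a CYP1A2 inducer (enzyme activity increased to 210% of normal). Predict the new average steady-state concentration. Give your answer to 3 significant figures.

CYP1A2: 0.18 × 2.1 = 0.378
Other: 0.82 (unchanged)
New clearance relative to baseline: 0.378 + 0.82 = 1.198.
New average steady-state concentration = baseline ÷ relative clearance = 18.4 / 1.198 = 15.4 μmol/L.

15.4 μmol/L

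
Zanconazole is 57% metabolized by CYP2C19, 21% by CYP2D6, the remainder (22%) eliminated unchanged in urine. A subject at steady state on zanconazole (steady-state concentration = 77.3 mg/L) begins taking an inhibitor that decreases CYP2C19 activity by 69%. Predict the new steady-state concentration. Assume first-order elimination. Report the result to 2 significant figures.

1.3 × 10² mg/L

The CYP2C19 pathway (57% of clearance) drops to 0.31× activity: 0.57 × 0.31 = 0.1767.
CYP2D6 (21%) and the residual 22% are unaffected.
Relative clearance = 0.1767 + 0.21 + 0.22 = 0.6067.
With dosing unchanged, steady-state concentration scales as 1/CL: 77.3 / 0.6067 = 1.3 × 10² mg/L.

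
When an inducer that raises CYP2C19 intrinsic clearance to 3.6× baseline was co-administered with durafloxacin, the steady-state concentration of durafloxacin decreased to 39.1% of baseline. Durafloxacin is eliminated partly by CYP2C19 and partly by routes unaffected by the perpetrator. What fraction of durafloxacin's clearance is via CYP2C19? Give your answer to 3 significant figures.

Let x = fm,CYP2C19. Because steady-state concentration ∝ 1/CL, relative clearance rose to 1/0.391 = 2.558.
Setting x·3.6 + (1 − x) = 2.558 and solving: x = (2.558 − 1)/(3.6 − 1) = 0.599.

0.599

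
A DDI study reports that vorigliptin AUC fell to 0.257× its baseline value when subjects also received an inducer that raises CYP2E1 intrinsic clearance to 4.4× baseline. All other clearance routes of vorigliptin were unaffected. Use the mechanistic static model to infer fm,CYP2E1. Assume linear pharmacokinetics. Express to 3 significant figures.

0.850

CL'/CL = 1 / 0.257 = 3.891
4.4·fm + (1 − fm) = 3.891
fm = (3.891 − 1) / (4.4 − 1) = 0.850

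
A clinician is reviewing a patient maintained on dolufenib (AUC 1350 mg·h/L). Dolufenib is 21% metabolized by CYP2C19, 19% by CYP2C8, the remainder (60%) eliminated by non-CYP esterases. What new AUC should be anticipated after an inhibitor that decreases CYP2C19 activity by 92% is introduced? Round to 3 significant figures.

1.67 × 10³ mg·h/L

CYP2C19: 0.21 × 0.08 = 0.0168
CYP2C8: 0.19 (unchanged)
Other: 0.6 (unchanged)
Relative clearance = 0.0168 + 0.19 + 0.6 = 0.8068.
New AUC = baseline ÷ relative clearance = 1350 / 0.8068 = 1.67 × 10³ mg·h/L.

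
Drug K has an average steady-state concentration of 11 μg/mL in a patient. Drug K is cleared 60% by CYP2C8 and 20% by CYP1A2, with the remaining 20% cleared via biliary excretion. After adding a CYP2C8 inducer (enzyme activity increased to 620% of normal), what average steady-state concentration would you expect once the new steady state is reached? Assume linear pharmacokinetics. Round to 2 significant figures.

2.7 μg/mL

The CYP2C8 pathway (60% of clearance) increases to 6.2× activity: 0.6 × 6.2 = 3.72.
CYP1A2 (20%) and the residual 20% are unaffected.
New clearance relative to baseline: 3.72 + 0.2 + 0.2 = 4.12.
New average steady-state concentration = baseline ÷ relative clearance = 11 / 4.12 = 2.7 μg/mL.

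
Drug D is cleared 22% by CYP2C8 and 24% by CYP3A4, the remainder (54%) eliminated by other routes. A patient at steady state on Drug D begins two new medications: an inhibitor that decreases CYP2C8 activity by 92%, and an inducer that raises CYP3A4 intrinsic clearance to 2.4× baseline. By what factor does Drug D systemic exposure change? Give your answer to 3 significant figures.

0.882

The CYP2C8 pathway (22% of clearance) drops to 0.08× activity: 0.22 × 0.08 = 0.0176.
The CYP3A4 pathway (24% of clearance) is boosted to 2.4× activity: 0.24 × 2.4 = 0.576.
Non-CYP routes (54%) are unchanged.
Relative clearance = 0.0176 + 0.576 + 0.54 = 1.1336.
Net systemic exposure ratio = 1 / 1.1336 = 0.882.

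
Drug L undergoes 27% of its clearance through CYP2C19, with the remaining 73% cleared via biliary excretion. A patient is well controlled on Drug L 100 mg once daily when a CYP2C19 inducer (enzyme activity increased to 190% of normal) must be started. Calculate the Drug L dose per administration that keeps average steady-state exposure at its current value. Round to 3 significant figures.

CYP2C19: 0.27 × 1.9 = 0.513
Other: 0.73 (unchanged)
CL_new/CL_old = 0.513 + 0.73 = 1.243.
Exposure is unchanged when dose changes in proportion to clearance. New dose = 100 mg × 1.243 = 124 mg.

124 mg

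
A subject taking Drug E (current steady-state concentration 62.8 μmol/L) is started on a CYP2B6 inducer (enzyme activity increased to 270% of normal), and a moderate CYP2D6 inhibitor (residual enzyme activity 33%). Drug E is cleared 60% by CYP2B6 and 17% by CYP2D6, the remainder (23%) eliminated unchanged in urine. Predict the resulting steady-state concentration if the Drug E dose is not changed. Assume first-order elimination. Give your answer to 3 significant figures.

32.9 μmol/L

CYP2B6: 0.6 × 2.7 = 1.62
CYP2D6: 0.17 × 0.33 = 0.0561
Other: 0.23 (unchanged)
New clearance relative to baseline: 1.62 + 0.0561 + 0.23 = 1.9061.
New steady-state concentration = 62.8 / 1.9061 = 32.9 μmol/L (concentration scales inversely with clearance).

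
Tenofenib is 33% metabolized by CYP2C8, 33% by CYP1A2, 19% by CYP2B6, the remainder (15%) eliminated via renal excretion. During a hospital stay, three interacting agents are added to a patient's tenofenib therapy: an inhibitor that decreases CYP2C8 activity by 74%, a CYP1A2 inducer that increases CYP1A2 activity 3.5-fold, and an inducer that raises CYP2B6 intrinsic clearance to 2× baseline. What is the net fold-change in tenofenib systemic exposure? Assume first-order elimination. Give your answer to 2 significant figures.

0.56

CYP2C8: 0.33 × 0.26 = 0.0858
CYP1A2: 0.33 × 3.5 = 1.155
CYP2B6: 0.19 × 2 = 0.38
Other: 0.15 (unchanged)
New clearance relative to baseline: 0.0858 + 1.155 + 0.38 + 0.15 = 1.7708.
Systemic exposure ∝ 1/CL: fold-change = 1 / 1.7708 = 0.56.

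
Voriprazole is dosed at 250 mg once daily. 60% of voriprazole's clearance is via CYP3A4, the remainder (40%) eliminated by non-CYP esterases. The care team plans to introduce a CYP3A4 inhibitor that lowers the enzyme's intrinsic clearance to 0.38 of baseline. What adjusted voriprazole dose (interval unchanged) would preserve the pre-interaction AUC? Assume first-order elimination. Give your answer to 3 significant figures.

157 mg

The CYP3A4 pathway (60% of clearance) is reduced to 0.38× activity: 0.6 × 0.38 = 0.228.
Non-CYP routes (40%) are unchanged.
Relative clearance = 0.228 + 0.4 = 0.628.
Exposure is unchanged when dose changes in proportion to clearance. New dose = 250 mg × 0.628 = 157 mg.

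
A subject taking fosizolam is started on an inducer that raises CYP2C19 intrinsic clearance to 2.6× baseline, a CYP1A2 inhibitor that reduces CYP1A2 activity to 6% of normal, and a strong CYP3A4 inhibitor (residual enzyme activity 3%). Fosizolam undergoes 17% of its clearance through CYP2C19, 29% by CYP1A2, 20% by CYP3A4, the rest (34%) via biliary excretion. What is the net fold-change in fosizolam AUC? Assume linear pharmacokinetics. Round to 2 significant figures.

The CYP2C19 pathway (17% of clearance) is boosted to 2.6× activity: 0.17 × 2.6 = 0.442.
The CYP1A2 pathway (29% of clearance) falls to 0.06× activity: 0.29 × 0.06 = 0.0174.
The CYP3A4 pathway (20% of clearance) falls to 0.03× activity: 0.2 × 0.03 = 0.006.
Non-CYP routes (34%) are unchanged.
Relative clearance = 0.442 + 0.0174 + 0.006 + 0.34 = 0.8054.
Net AUC ratio = 1 / 0.8054 = 1.2.

1.2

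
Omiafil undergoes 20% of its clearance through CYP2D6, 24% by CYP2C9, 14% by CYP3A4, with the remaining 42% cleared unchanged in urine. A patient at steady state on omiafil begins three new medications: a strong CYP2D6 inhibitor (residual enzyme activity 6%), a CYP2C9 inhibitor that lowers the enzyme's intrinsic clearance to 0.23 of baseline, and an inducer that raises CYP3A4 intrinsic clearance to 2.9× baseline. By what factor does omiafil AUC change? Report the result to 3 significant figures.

1.12

CYP2D6: 0.2 × 0.06 = 0.012
CYP2C9: 0.24 × 0.23 = 0.0552
CYP3A4: 0.14 × 2.9 = 0.406
Other: 0.42 (unchanged)
CL_new/CL_old = 0.012 + 0.0552 + 0.406 + 0.42 = 0.8932.
Because AUC varies inversely with clearance, the combined effect is 1 / 0.8932 = 1.12.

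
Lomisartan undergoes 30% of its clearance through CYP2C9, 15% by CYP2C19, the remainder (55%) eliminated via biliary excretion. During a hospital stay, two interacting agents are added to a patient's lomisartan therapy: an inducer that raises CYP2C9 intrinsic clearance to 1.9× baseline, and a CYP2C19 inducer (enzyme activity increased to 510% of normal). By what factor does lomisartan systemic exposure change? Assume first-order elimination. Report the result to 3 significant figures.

CYP2C9: 0.3 × 1.9 = 0.57
CYP2C19: 0.15 × 5.1 = 0.765
Other: 0.55 (unchanged)
CL_new/CL_old = 0.57 + 0.765 + 0.55 = 1.885.
Systemic exposure ∝ 1/CL: fold-change = 1 / 1.885 = 0.531.

0.531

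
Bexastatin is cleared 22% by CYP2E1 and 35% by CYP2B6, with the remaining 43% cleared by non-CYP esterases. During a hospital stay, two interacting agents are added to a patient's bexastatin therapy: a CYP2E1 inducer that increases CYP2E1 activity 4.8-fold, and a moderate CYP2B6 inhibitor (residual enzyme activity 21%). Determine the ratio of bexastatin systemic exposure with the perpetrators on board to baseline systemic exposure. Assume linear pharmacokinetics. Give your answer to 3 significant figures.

The CYP2E1 pathway (22% of clearance) rises to 4.8× activity: 0.22 × 4.8 = 1.056.
The CYP2B6 pathway (35% of clearance) falls to 0.21× activity: 0.35 × 0.21 = 0.0735.
The remaining 43% of clearance is unaffected.
Relative clearance = 1.056 + 0.0735 + 0.43 = 1.5595.
Because systemic exposure varies inversely with clearance, the combined effect is 1 / 1.5595 = 0.641.

0.641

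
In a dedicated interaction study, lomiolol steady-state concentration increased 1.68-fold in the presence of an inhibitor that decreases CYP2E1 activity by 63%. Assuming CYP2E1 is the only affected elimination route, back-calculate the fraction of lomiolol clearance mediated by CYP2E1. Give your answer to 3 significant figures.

CL'/CL = 1 / 1.68 = 0.5952
0.37·fm + (1 − fm) = 0.5952
fm = (0.5952 − 1) / (0.37 − 1) = 0.642

0.642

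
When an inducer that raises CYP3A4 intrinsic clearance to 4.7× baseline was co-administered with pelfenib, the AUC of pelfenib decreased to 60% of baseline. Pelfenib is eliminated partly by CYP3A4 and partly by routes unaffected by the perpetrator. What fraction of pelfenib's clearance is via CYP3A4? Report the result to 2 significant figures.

CL'/CL = 1 / 0.600 = 1.667
4.7·fm + (1 − fm) = 1.667
fm = (1.667 − 1) / (4.7 − 1) = 0.18

0.18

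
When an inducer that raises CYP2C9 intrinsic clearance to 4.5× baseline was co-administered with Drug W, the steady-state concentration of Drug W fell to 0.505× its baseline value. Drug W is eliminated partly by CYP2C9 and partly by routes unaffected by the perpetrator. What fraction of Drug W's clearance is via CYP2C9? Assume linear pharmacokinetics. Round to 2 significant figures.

0.28

Let x = fm,CYP2C9. Because steady-state concentration ∝ 1/CL, relative clearance rose to 1/0.505 = 1.98.
Only the CYP2C9 route changed, so 1.98 = x·4.5 + (1 − x), giving x = 0.28.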